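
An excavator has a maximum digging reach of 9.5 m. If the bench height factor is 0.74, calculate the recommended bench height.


7.03 m

Bench height = reach * factor
= 9.5 * 0.74
= 7.03 m


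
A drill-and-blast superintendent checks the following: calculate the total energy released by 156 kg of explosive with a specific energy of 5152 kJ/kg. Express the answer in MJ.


Energy = mass * specific_energy / 1000
= 156 * 5152 / 1000
= 803712 / 1000
= 803.712 MJ

803.712 MJ


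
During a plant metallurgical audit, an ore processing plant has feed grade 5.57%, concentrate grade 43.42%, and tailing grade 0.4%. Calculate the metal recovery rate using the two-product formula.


Using the two-product formula:
R = 100 * c * (f - t) / (f * (c - t))
Numerator = 100 * 43.42 * (5.57 - 0.4)
= 100 * 43.42 * 5.17
= 22448.14
Denominator = 5.57 * (43.42 - 0.4)
= 5.57 * 43.02
= 239.6214
R = 22448.14 / 239.6214
= 93.6817%

93.6817%


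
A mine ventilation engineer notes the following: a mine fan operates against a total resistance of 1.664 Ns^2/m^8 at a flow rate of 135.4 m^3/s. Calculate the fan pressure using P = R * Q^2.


Compute Q^2:
Q^2 = 135.4^2 = 18333.16
Compute pressure:
P = R * Q^2 = 1.664 * 18333.16
= 30506.3782 Pa

30506.3782 Pa


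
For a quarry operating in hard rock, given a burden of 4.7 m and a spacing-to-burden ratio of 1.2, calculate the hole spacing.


Spacing = burden * ratio
= 4.7 * 1.2
= 5.64 m

5.64 m


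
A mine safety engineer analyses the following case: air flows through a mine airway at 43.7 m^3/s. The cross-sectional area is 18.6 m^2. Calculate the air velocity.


Velocity = flow rate / cross-sectional area
= 43.7 / 18.6
= 2.3495 m/s

2.3495 m/s


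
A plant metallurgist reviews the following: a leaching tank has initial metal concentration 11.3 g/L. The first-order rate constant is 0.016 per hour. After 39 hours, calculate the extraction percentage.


46.4203%

Compute the exponent:
-k * t = -0.016 * 39 = -0.624
Remaining concentration:
C = 11.3 * exp(-0.624)
= 11.3 * 0.5357969577
= 6.054505622 g/L
Extracted = 11.3 - 6.054505622 = 5.245494378 g/L
Extraction % = 5.245494378 / 11.3 * 100
= 46.4203%


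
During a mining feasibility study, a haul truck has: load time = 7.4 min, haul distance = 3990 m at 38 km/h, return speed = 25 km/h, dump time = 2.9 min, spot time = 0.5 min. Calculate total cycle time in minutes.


26.676 min

Convert haul speed to m/min: 38 * 1000/60 = 633.3333333 m/min
Haul time = 3990 / 633.3333333 = 6.3 min
Convert return speed to m/min: 25 * 1000/60 = 416.6666667 m/min
Return time = 3990 / 416.6666667 = 9.576 min
Total cycle time:
= 7.4 + 6.3 + 2.9 + 9.576 + 0.5
= 26.676 min


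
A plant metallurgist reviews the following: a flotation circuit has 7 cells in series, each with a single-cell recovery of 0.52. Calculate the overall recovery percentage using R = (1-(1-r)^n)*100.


99.4129%

Complement of single-cell recovery:
1 - r = 1 - 0.52 = 0.48
Raise to power n:
(1 - r)^7 = 0.48^7 = 0.005870683423
Overall recovery:
R = (1 - 0.005870683423) * 100
= 99.4129%


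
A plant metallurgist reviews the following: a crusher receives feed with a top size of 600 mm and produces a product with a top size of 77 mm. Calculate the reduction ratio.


Reduction ratio = feed size / product size
= 600 / 77
= 7.7922

7.7922


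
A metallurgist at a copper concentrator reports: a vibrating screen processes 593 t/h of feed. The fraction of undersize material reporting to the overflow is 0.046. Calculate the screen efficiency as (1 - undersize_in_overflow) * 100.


Screen efficiency = (1 - fraction of undersize in overflow) * 100
= (1 - 0.046) * 100
= 0.954 * 100
= 95.4%

95.4%


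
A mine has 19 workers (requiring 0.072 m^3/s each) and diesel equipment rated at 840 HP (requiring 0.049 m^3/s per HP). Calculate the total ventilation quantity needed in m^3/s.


Airflow for workers:
Q_people = 19 * 0.072 = 1.368 m^3/s
Airflow for diesel equipment:
Q_diesel = 840 * 0.049 = 41.16 m^3/s
Total ventilation:
Q_total = 1.368 + 41.16
= 42.528 m^3/s

42.528 m^3/s


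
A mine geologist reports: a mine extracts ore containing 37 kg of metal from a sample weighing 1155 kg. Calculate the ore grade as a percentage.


Ore grade = (metal mass / ore mass) * 100
= (37 / 1155) * 100
= 0.03203463203 * 100
= 3.2035%

3.2035%


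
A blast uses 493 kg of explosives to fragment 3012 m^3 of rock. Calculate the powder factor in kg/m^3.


0.1637 kg/m^3

Powder factor = explosive mass / rock volume
= 493 / 3012
= 0.1637 kg/m^3


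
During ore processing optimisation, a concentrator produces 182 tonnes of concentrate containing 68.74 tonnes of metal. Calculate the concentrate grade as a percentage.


37.7692%

Grade = (metal in concentrate / concentrate mass) * 100
= (68.74 / 182) * 100
= 0.3776923077 * 100
= 37.7692%


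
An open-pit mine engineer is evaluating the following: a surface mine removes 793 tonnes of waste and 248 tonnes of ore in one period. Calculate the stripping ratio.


3.1976

Stripping ratio = waste tonnage / ore tonnage
= 793 / 248
= 3.1976


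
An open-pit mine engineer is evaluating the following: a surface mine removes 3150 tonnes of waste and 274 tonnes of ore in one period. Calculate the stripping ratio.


Stripping ratio = waste tonnage / ore tonnage
= 3150 / 274
= 11.4964

11.4964


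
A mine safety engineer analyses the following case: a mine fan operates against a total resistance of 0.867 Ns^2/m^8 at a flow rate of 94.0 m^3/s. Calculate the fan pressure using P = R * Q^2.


7660.812 Pa

Compute Q^2:
Q^2 = 94.0^2 = 8836.0
Compute pressure:
P = R * Q^2 = 0.867 * 8836.0
= 7660.812 Pa


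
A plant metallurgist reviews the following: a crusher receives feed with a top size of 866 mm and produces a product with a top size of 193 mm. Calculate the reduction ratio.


Reduction ratio = feed size / product size
= 866 / 193
= 4.487

4.487


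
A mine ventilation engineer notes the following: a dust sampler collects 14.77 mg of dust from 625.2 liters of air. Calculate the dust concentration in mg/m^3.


Convert liters to m^3: 1 m^3 = 1000 L
Concentration = mass / volume * 1000
= 14.77 / 625.2 * 1000
= 0.02362444018 * 1000
= 23.6244 mg/m^3

23.6244 mg/m^3


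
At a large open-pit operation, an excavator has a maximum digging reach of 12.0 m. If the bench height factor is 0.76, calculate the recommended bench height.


Bench height = reach * factor
= 12.0 * 0.76
= 9.12 m

9.12 m


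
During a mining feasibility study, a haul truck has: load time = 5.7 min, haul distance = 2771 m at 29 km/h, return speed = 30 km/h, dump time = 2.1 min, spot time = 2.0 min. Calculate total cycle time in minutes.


21.0751 min

Convert haul speed to m/min: 29 * 1000/60 = 483.3333333 m/min
Haul time = 2771 / 483.3333333 = 5.733103448 min
Convert return speed to m/min: 30 * 1000/60 = 500 m/min
Return time = 2771 / 500 = 5.542 min
Total cycle time:
= 5.7 + 5.733103448 + 2.1 + 5.542 + 2.0
= 21.0751 min


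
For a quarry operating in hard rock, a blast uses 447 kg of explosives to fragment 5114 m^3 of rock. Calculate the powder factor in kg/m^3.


Powder factor = explosive mass / rock volume
= 447 / 5114
= 0.0874 kg/m^3

0.0874 kg/m^3


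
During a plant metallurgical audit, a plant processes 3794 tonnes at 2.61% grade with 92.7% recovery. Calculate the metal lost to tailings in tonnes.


Total metal in feed:
= 3794 * 2.61 / 100 = 99.0234 tonnes
Metal recovered:
= 99.0234 * 92.7 / 100 = 91.7946918 tonnes
Metal lost to tailings:
= 99.0234 - 91.7946918
= 7.2287 tonnes

7.2287 tonnes


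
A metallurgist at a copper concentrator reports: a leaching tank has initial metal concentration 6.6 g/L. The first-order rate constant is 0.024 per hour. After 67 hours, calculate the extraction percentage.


Compute the exponent:
-k * t = -0.024 * 67 = -1.608
Remaining concentration:
C = 6.6 * exp(-1.608)
= 6.6 * 0.2002877893
= 1.32189941 g/L
Extracted = 6.6 - 1.32189941 = 5.27810059 g/L
Extraction % = 5.27810059 / 6.6 * 100
= 79.9712%

79.9712%


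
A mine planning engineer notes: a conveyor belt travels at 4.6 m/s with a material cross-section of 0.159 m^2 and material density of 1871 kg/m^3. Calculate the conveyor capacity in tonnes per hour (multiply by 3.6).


Volumetric flow = speed * area
= 4.6 * 0.159 = 0.7314 m^3/s
Mass flow = volumetric * density
= 0.7314 * 1871 = 1368.4494 kg/s
Convert to t/h: multiply by 3.6
Capacity = 1368.4494 * 3.6
= 4926.4178 t/h

4926.4178 t/h


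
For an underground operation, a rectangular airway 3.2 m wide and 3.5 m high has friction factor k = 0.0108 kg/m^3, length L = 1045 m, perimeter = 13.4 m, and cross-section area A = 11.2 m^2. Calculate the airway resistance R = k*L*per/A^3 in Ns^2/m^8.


Compute the numerator:
k * L * per = 0.0108 * 1045 * 13.4
= 151.2324
Compute the denominator:
A^3 = 11.2^3 = 1404.928
Resistance:
R = 151.2324 / 1404.928
= 0.1076 Ns^2/m^8

0.1076 Ns^2/m^8


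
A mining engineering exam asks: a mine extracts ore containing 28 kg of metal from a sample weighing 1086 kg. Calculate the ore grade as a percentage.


2.5783%

Ore grade = (metal mass / ore mass) * 100
= (28 / 1086) * 100
= 0.02578268877 * 100
= 2.5783%


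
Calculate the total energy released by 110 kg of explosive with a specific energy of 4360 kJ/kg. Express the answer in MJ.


Energy = mass * specific_energy / 1000
= 110 * 4360 / 1000
= 479600 / 1000
= 479.6 MJ

479.6 MJ


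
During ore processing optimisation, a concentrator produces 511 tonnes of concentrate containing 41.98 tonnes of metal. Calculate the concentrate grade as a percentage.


8.2153%

Grade = (metal in concentrate / concentrate mass) * 100
= (41.98 / 511) * 100
= 0.08215264188 * 100
= 8.2153%


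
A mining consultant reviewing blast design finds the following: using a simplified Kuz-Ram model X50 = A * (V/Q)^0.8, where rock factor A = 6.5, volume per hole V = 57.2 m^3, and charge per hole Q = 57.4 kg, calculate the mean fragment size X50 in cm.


6.4819 cm

Compute V/Q:
V/Q = 57.2 / 57.4 = 0.9965156794
Raise to the power 0.8:
(V/Q)^0.8 = 0.9965156794^0.8 = 0.997211571
Multiply by A:
X50 = 6.5 * 0.997211571
= 6.4819 cm


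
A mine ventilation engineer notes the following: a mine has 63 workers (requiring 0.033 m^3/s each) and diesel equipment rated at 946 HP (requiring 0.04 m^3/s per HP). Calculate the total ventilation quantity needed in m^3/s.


Airflow for workers:
Q_people = 63 * 0.033 = 2.079 m^3/s
Airflow for diesel equipment:
Q_diesel = 946 * 0.04 = 37.84 m^3/s
Total ventilation:
Q_total = 2.079 + 37.84
= 39.919 m^3/s

39.919 m^3/s


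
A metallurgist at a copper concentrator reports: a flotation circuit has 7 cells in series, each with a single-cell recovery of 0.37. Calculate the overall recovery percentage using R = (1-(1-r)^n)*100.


Complement of single-cell recovery:
1 - r = 1 - 0.37 = 0.63
Raise to power n:
(1 - r)^7 = 0.63^7 = 0.03938980639
Overall recovery:
R = (1 - 0.03938980639) * 100
= 96.061%

96.061%


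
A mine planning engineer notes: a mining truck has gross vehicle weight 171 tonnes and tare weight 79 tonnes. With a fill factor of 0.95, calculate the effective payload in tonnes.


87.4 tonnes

Maximum payload = gross - tare
= 171 - 79 = 92 tonnes
Effective payload = max payload * fill factor
= 92 * 0.95
= 87.4 tonnes


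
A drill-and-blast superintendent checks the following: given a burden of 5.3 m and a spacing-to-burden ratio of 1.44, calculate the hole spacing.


Spacing = burden * ratio
= 5.3 * 1.44
= 7.632 m

7.632 m


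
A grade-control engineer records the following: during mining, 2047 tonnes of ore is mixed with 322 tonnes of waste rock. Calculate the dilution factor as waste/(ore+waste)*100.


Total material = ore + waste
= 2047 + 322 = 2369 tonnes
Dilution = waste / total * 100
= 322 / 2369 * 100
= 0.1359223301 * 100
= 13.5922%

13.5922%


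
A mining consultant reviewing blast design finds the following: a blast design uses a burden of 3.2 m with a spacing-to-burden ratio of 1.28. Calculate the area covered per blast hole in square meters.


First, find the spacing:
Spacing = burden * ratio = 3.2 * 1.28
= 4.096 m
Then, calculate the area:
Area = burden * spacing = 3.2 * 4.096
= 13.1072 m^2

13.1072 m^2


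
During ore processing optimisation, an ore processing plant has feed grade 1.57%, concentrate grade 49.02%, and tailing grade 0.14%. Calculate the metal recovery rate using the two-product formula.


91.3437%

Using the two-product formula:
R = 100 * c * (f - t) / (f * (c - t))
Numerator = 100 * 49.02 * (1.57 - 0.14)
= 100 * 49.02 * 1.43
= 7009.86
Denominator = 1.57 * (49.02 - 0.14)
= 1.57 * 48.88
= 76.7416
R = 7009.86 / 76.7416
= 91.3437%


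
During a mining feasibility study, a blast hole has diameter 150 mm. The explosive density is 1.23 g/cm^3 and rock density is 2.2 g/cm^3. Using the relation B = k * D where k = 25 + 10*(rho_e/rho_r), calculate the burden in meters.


4.5886 m

First, compute k:
rho_e / rho_r = 1.23 / 2.2 = 0.5590909091
k = 25 + 10 * 0.5590909091 = 30.59090909
Then, compute burden:
B = k * D / 1000 = 30.59090909 * 150 / 1000
= 4588.636364 / 1000
= 4.5886 m


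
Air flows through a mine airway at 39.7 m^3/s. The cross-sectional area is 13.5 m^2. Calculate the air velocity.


Velocity = flow rate / cross-sectional area
= 39.7 / 13.5
= 2.9407 m/s

2.9407 m/s


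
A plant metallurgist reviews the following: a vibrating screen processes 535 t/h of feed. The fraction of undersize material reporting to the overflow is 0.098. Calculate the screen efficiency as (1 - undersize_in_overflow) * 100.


90.2%

Screen efficiency = (1 - fraction of undersize in overflow) * 100
= (1 - 0.098) * 100
= 0.902 * 100
= 90.2%


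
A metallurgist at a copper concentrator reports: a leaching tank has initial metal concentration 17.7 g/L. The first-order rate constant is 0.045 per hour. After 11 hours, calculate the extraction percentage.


Compute the exponent:
-k * t = -0.045 * 11 = -0.495
Remaining concentration:
C = 17.7 * exp(-0.495)
= 17.7 * 0.6095709073
= 10.78940506 g/L
Extracted = 17.7 - 10.78940506 = 6.910594941 g/L
Extraction % = 6.910594941 / 17.7 * 100
= 39.0429%

39.0429%


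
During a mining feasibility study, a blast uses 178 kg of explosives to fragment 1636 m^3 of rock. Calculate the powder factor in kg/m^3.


0.1088 kg/m^3

Powder factor = explosive mass / rock volume
= 178 / 1636
= 0.1088 kg/m^3


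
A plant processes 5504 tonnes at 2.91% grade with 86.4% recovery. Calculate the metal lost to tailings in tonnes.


Total metal in feed:
= 5504 * 2.91 / 100 = 160.1664 tonnes
Metal recovered:
= 160.1664 * 86.4 / 100 = 138.3837696 tonnes
Metal lost to tailings:
= 160.1664 - 138.3837696
= 21.7826 tonnes

21.7826 tonnes


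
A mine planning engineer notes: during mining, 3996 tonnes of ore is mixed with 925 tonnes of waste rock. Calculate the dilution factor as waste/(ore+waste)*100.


18.797%

Total material = ore + waste
= 3996 + 925 = 4921 tonnes
Dilution = waste / total * 100
= 925 / 4921 * 100
= 0.1879699248 * 100
= 18.797%


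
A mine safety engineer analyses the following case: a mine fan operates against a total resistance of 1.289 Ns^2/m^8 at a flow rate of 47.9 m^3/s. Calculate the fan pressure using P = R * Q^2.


2957.4945 Pa

Compute Q^2:
Q^2 = 47.9^2 = 2294.41
Compute pressure:
P = R * Q^2 = 1.289 * 2294.41
= 2957.4945 Pa


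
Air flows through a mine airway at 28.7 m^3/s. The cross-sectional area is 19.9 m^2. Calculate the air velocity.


Velocity = flow rate / cross-sectional area
= 28.7 / 19.9
= 1.4422 m/s

1.4422 m/s


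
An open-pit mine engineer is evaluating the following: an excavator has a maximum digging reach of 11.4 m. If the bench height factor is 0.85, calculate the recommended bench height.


Bench height = reach * factor
= 11.4 * 0.85
= 9.69 m

9.69 m


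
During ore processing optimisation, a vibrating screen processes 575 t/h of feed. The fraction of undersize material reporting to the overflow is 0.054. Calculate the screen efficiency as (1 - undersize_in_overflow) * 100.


Screen efficiency = (1 - fraction of undersize in overflow) * 100
= (1 - 0.054) * 100
= 0.946 * 100
= 94.6%

94.6%


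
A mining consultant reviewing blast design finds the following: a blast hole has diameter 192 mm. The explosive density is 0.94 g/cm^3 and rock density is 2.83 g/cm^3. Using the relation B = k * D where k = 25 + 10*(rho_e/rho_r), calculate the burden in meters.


First, compute k:
rho_e / rho_r = 0.94 / 2.83 = 0.332155477
k = 25 + 10 * 0.332155477 = 28.32155477
Then, compute burden:
B = k * D / 1000 = 28.32155477 * 192 / 1000
= 5437.738516 / 1000
= 5.4377 m

5.4377 m


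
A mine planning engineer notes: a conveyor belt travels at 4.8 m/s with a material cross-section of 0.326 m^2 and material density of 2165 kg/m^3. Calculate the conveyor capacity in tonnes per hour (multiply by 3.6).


Volumetric flow = speed * area
= 4.8 * 0.326 = 1.5648 m^3/s
Mass flow = volumetric * density
= 1.5648 * 2165 = 3387.792 kg/s
Convert to t/h: multiply by 3.6
Capacity = 3387.792 * 3.6
= 12196.0512 t/h

12196.0512 t/h


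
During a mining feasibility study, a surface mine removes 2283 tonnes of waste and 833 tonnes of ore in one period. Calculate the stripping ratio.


Stripping ratio = waste tonnage / ore tonnage
= 2283 / 833
= 2.7407

2.7407


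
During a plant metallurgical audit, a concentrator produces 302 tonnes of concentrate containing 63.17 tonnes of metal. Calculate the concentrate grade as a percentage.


Grade = (metal in concentrate / concentrate mass) * 100
= (63.17 / 302) * 100
= 0.2091721854 * 100
= 20.9172%

20.9172%


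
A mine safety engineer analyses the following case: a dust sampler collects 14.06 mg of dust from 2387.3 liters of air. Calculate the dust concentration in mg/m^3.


Convert liters to m^3: 1 m^3 = 1000 L
Concentration = mass / volume * 1000
= 14.06 / 2387.3 * 1000
= 0.005889498597 * 1000
= 5.8895 mg/m^3

5.8895 mg/m^3


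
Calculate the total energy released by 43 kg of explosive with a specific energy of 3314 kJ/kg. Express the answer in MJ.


Energy = mass * specific_energy / 1000
= 43 * 3314 / 1000
= 142502 / 1000
= 142.502 MJ

142.502 MJ


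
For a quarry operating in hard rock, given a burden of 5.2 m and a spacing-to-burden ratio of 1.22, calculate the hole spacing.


6.344 m

Spacing = burden * ratio
= 5.2 * 1.22
= 6.344 m


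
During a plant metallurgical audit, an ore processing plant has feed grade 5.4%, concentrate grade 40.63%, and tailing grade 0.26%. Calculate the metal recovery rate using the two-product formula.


95.7982%

Using the two-product formula:
R = 100 * c * (f - t) / (f * (c - t))
Numerator = 100 * 40.63 * (5.4 - 0.26)
= 100 * 40.63 * 5.14
= 20883.82
Denominator = 5.4 * (40.63 - 0.26)
= 5.4 * 40.37
= 217.998
R = 20883.82 / 217.998
= 95.7982%


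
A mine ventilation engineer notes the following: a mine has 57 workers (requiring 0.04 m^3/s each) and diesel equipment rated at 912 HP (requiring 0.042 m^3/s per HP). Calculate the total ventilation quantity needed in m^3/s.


Airflow for workers:
Q_people = 57 * 0.04 = 2.28 m^3/s
Airflow for diesel equipment:
Q_diesel = 912 * 0.042 = 38.304 m^3/s
Total ventilation:
Q_total = 2.28 + 38.304
= 40.584 m^3/s

40.584 m^3/s


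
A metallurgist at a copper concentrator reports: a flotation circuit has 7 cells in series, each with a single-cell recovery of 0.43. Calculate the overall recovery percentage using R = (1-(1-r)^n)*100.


98.0451%

Complement of single-cell recovery:
1 - r = 1 - 0.43 = 0.57
Raise to power n:
(1 - r)^7 = 0.57^7 = 0.01954897493
Overall recovery:
R = (1 - 0.01954897493) * 100
= 98.0451%


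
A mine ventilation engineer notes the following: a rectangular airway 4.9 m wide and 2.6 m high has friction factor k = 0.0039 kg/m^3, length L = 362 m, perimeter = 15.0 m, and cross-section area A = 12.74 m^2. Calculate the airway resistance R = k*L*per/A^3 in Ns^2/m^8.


0.0102 Ns^2/m^8

Compute the numerator:
k * L * per = 0.0039 * 362 * 15.0
= 21.177
Compute the denominator:
A^3 = 12.74^3 = 2067.798824
Resistance:
R = 21.177 / 2067.798824
= 0.0102 Ns^2/m^8


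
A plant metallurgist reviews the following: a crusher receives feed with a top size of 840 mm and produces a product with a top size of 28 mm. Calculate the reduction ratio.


Reduction ratio = feed size / product size
= 840 / 28
= 30.0

30.0


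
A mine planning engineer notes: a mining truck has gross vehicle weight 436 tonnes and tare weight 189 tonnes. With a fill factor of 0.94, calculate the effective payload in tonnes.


232.18 tonnes

Maximum payload = gross - tare
= 436 - 189 = 247 tonnes
Effective payload = max payload * fill factor
= 247 * 0.94
= 232.18 tonnes


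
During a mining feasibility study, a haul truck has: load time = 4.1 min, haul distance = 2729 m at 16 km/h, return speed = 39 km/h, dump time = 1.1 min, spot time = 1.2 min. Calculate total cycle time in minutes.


Convert haul speed to m/min: 16 * 1000/60 = 266.6666667 m/min
Haul time = 2729 / 266.6666667 = 10.23375 min
Convert return speed to m/min: 39 * 1000/60 = 650 m/min
Return time = 2729 / 650 = 4.198461538 min
Total cycle time:
= 4.1 + 10.23375 + 1.1 + 4.198461538 + 1.2
= 20.8322 min

20.8322 min


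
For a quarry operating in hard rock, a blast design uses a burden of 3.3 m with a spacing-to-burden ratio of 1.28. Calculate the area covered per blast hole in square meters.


First, find the spacing:
Spacing = burden * ratio = 3.3 * 1.28
= 4.224 m
Then, calculate the area:
Area = burden * spacing = 3.3 * 4.224
= 13.9392 m^2

13.9392 m^2


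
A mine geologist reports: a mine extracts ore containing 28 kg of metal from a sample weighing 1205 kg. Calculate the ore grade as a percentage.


Ore grade = (metal mass / ore mass) * 100
= (28 / 1205) * 100
= 0.02323651452 * 100
= 2.3237%

2.3237%


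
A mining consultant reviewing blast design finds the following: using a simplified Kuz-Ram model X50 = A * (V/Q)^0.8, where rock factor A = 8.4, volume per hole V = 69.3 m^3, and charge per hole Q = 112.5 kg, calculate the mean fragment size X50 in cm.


Compute V/Q:
V/Q = 69.3 / 112.5 = 0.616
Raise to the power 0.8:
(V/Q)^0.8 = 0.616^0.8 = 0.6786792476
Multiply by A:
X50 = 8.4 * 0.6786792476
= 5.7009 cm

5.7009 cm


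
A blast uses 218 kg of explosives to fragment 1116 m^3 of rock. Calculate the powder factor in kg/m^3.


0.1953 kg/m^3

Powder factor = explosive mass / rock volume
= 218 / 1116
= 0.1953 kg/m^3


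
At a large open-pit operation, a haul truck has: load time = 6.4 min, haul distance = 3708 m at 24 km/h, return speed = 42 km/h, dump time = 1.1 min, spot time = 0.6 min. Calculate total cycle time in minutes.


Convert haul speed to m/min: 24 * 1000/60 = 400 m/min
Haul time = 3708 / 400 = 9.27 min
Convert return speed to m/min: 42 * 1000/60 = 700 m/min
Return time = 3708 / 700 = 5.297142857 min
Total cycle time:
= 6.4 + 9.27 + 1.1 + 5.297142857 + 0.6
= 22.6671 min

22.6671 min


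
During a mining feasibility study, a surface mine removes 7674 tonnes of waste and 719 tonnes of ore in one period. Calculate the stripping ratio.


Stripping ratio = waste tonnage / ore tonnage
= 7674 / 719
= 10.6732

10.6732


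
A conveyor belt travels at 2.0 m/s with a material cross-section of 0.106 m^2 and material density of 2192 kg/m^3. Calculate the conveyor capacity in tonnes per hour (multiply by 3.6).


1672.9344 t/h

Volumetric flow = speed * area
= 2.0 * 0.106 = 0.212 m^3/s
Mass flow = volumetric * density
= 0.212 * 2192 = 464.704 kg/s
Convert to t/h: multiply by 3.6
Capacity = 464.704 * 3.6
= 1672.9344 t/h


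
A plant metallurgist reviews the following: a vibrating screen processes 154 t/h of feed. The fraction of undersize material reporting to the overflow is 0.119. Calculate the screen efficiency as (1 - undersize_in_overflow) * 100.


Screen efficiency = (1 - fraction of undersize in overflow) * 100
= (1 - 0.119) * 100
= 0.881 * 100
= 88.1%

88.1%


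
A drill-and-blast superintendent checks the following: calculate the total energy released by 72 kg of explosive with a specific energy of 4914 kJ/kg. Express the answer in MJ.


353.808 MJ

Energy = mass * specific_energy / 1000
= 72 * 4914 / 1000
= 353808 / 1000
= 353.808 MJ


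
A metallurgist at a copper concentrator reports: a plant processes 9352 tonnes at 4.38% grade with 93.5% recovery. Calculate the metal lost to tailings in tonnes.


Total metal in feed:
= 9352 * 4.38 / 100 = 409.6176 tonnes
Metal recovered:
= 409.6176 * 93.5 / 100 = 382.992456 tonnes
Metal lost to tailings:
= 409.6176 - 382.992456
= 26.6251 tonnes

26.6251 tonnes


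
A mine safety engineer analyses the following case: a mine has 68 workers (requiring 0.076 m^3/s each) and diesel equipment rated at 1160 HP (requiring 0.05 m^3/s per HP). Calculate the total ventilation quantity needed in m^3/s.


63.168 m^3/s

Airflow for workers:
Q_people = 68 * 0.076 = 5.168 m^3/s
Airflow for diesel equipment:
Q_diesel = 1160 * 0.05 = 58.0 m^3/s
Total ventilation:
Q_total = 5.168 + 58.0
= 63.168 m^3/s


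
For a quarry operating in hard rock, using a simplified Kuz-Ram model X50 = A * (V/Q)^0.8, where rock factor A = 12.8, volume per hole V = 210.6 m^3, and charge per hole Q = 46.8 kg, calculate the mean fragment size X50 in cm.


Compute V/Q:
V/Q = 210.6 / 46.8 = 4.5
Raise to the power 0.8:
(V/Q)^0.8 = 4.5^0.8 = 3.330964552
Multiply by A:
X50 = 12.8 * 3.330964552
= 42.6363 cm

42.6363 cm


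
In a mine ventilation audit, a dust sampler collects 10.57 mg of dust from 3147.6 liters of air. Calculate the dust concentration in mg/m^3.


3.3581 mg/m^3

Convert liters to m^3: 1 m^3 = 1000 L
Concentration = mass / volume * 1000
= 10.57 / 3147.6 * 1000
= 0.003358114119 * 1000
= 3.3581 mg/m^3


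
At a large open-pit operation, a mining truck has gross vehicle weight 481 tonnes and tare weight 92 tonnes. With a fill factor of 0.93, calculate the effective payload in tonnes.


361.77 tonnes

Maximum payload = gross - tare
= 481 - 92 = 389 tonnes
Effective payload = max payload * fill factor
= 389 * 0.93
= 361.77 tonnes


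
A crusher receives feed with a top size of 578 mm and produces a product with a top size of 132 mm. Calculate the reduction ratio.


Reduction ratio = feed size / product size
= 578 / 132
= 4.3788

4.3788


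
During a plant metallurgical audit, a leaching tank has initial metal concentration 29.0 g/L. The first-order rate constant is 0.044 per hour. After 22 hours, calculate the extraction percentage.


Compute the exponent:
-k * t = -0.044 * 22 = -0.968
Remaining concentration:
C = 29.0 * exp(-0.968)
= 29.0 * 0.3798419629
= 11.01541692 g/L
Extracted = 29.0 - 11.01541692 = 17.98458308 g/L
Extraction % = 17.98458308 / 29.0 * 100
= 62.0158%

62.0158%


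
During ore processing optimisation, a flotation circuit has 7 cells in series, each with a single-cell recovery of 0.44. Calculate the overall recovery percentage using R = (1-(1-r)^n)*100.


Complement of single-cell recovery:
1 - r = 1 - 0.44 = 0.56
Raise to power n:
(1 - r)^7 = 0.56^7 = 0.0172709485
Overall recovery:
R = (1 - 0.0172709485) * 100
= 98.2729%

98.2729%


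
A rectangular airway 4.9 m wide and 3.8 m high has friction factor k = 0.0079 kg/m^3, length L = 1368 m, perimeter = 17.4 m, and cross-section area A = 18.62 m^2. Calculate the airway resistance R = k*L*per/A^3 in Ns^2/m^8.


Compute the numerator:
k * L * per = 0.0079 * 1368 * 17.4
= 188.04528
Compute the denominator:
A^3 = 18.62^3 = 6455.635928
Resistance:
R = 188.04528 / 6455.635928
= 0.0291 Ns^2/m^8

0.0291 Ns^2/m^8


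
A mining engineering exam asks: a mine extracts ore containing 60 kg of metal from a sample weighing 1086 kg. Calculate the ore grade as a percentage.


5.5249%

Ore grade = (metal mass / ore mass) * 100
= (60 / 1086) * 100
= 0.05524861878 * 100
= 5.5249%


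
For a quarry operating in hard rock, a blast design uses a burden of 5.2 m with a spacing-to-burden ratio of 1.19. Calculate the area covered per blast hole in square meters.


32.1776 m^2

First, find the spacing:
Spacing = burden * ratio = 5.2 * 1.19
= 6.188 m
Then, calculate the area:
Area = burden * spacing = 5.2 * 6.188
= 32.1776 m^2


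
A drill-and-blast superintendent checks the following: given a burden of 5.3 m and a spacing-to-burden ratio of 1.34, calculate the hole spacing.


7.102 m

Spacing = burden * ratio
= 5.3 * 1.34
= 7.102 m


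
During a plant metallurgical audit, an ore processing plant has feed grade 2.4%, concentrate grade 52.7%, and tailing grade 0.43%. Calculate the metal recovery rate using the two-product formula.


Using the two-product formula:
R = 100 * c * (f - t) / (f * (c - t))
Numerator = 100 * 52.7 * (2.4 - 0.43)
= 100 * 52.7 * 1.97
= 10381.9
Denominator = 2.4 * (52.7 - 0.43)
= 2.4 * 52.27
= 125.448
R = 10381.9 / 125.448
= 82.7586%

82.7586%


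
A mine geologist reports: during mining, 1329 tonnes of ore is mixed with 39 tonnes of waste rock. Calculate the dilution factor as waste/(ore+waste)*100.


Total material = ore + waste
= 1329 + 39 = 1368 tonnes
Dilution = waste / total * 100
= 39 / 1368 * 100
= 0.02850877193 * 100
= 2.8509%

2.8509%


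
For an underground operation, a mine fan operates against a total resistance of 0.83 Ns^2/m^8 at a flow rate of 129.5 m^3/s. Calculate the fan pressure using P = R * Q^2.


13919.3075 Pa

Compute Q^2:
Q^2 = 129.5^2 = 16770.25
Compute pressure:
P = R * Q^2 = 0.83 * 16770.25
= 13919.3075 Pa


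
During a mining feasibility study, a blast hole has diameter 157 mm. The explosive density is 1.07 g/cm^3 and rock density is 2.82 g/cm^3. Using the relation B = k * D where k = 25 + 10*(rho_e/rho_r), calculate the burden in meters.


First, compute k:
rho_e / rho_r = 1.07 / 2.82 = 0.3794326241
k = 25 + 10 * 0.3794326241 = 28.79432624
Then, compute burden:
B = k * D / 1000 = 28.79432624 * 157 / 1000
= 4520.70922 / 1000
= 4.5207 m

4.5207 m


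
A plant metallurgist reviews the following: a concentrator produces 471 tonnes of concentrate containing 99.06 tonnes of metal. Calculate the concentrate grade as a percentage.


21.0318%

Grade = (metal in concentrate / concentrate mass) * 100
= (99.06 / 471) * 100
= 0.2103184713 * 100
= 21.0318%


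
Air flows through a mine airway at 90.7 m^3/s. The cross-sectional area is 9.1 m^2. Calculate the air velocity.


9.967 m/s

Velocity = flow rate / cross-sectional area
= 90.7 / 9.1
= 9.967 m/s


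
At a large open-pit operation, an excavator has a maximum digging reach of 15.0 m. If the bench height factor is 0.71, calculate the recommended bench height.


10.65 m

Bench height = reach * factor
= 15.0 * 0.71
= 10.65 m


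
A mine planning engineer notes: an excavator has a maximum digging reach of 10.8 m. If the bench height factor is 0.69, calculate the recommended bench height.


Bench height = reach * factor
= 10.8 * 0.69
= 7.452 m

7.452 m


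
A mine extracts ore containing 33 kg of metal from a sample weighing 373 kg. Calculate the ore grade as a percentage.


Ore grade = (metal mass / ore mass) * 100
= (33 / 373) * 100
= 0.08847184987 * 100
= 8.8472%

8.8472%


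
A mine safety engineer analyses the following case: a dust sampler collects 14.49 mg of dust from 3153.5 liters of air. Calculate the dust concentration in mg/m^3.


Convert liters to m^3: 1 m^3 = 1000 L
Concentration = mass / volume * 1000
= 14.49 / 3153.5 * 1000
= 0.004594894562 * 1000
= 4.5949 mg/m^3

4.5949 mg/m^3


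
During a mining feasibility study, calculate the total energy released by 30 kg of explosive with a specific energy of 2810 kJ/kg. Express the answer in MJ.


Energy = mass * specific_energy / 1000
= 30 * 2810 / 1000
= 84300 / 1000
= 84.3 MJ

84.3 MJ


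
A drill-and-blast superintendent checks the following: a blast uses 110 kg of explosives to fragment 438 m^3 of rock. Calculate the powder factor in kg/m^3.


0.2511 kg/m^3

Powder factor = explosive mass / rock volume
= 110 / 438
= 0.2511 kg/m^3


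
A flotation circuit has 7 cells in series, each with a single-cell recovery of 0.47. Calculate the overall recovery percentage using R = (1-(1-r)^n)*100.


98.8253%

Complement of single-cell recovery:
1 - r = 1 - 0.47 = 0.53
Raise to power n:
(1 - r)^7 = 0.53^7 = 0.0117471114
Overall recovery:
R = (1 - 0.0117471114) * 100
= 98.8253%


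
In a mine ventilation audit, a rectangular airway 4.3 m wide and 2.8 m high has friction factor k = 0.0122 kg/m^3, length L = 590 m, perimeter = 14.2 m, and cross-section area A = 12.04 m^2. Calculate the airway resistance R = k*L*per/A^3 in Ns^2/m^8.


Compute the numerator:
k * L * per = 0.0122 * 590 * 14.2
= 102.2116
Compute the denominator:
A^3 = 12.04^3 = 1745.337664
Resistance:
R = 102.2116 / 1745.337664
= 0.0586 Ns^2/m^8

0.0586 Ns^2/m^8


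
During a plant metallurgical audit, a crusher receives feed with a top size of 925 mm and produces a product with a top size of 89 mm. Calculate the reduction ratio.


Reduction ratio = feed size / product size
= 925 / 89
= 10.3933

10.3933


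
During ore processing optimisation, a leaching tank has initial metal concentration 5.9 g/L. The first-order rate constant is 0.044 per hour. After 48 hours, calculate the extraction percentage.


Compute the exponent:
-k * t = -0.044 * 48 = -2.112
Remaining concentration:
C = 5.9 * exp(-2.112)
= 5.9 * 0.1209957328
= 0.7138748236 g/L
Extracted = 5.9 - 0.7138748236 = 5.186125176 g/L
Extraction % = 5.186125176 / 5.9 * 100
= 87.9004%

87.9004%


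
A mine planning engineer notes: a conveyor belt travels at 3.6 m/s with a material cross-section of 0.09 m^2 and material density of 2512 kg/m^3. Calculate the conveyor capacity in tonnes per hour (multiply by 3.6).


Volumetric flow = speed * area
= 3.6 * 0.09 = 0.324 m^3/s
Mass flow = volumetric * density
= 0.324 * 2512 = 813.888 kg/s
Convert to t/h: multiply by 3.6
Capacity = 813.888 * 3.6
= 2929.9968 t/h

2929.9968 t/h


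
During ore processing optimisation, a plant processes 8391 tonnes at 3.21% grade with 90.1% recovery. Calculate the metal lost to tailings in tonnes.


26.6658 tonnes

Total metal in feed:
= 8391 * 3.21 / 100 = 269.3511 tonnes
Metal recovered:
= 269.3511 * 90.1 / 100 = 242.6853411 tonnes
Metal lost to tailings:
= 269.3511 - 242.6853411
= 26.6658 tonnes


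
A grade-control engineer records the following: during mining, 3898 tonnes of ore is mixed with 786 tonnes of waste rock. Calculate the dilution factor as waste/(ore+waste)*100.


Total material = ore + waste
= 3898 + 786 = 4684 tonnes
Dilution = waste / total * 100
= 786 / 4684 * 100
= 0.1678052946 * 100
= 16.7805%

16.7805%


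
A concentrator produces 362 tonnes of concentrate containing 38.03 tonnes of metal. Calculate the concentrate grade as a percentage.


10.5055%

Grade = (metal in concentrate / concentrate mass) * 100
= (38.03 / 362) * 100
= 0.1050552486 * 100
= 10.5055%


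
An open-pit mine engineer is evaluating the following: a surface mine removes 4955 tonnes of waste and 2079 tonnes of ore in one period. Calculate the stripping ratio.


Stripping ratio = waste tonnage / ore tonnage
= 4955 / 2079
= 2.3834

2.3834


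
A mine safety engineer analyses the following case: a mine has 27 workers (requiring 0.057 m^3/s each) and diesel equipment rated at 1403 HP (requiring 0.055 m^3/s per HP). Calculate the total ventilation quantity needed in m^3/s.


Airflow for workers:
Q_people = 27 * 0.057 = 1.539 m^3/s
Airflow for diesel equipment:
Q_diesel = 1403 * 0.055 = 77.165 m^3/s
Total ventilation:
Q_total = 1.539 + 77.165
= 78.704 m^3/s

78.704 m^3/s


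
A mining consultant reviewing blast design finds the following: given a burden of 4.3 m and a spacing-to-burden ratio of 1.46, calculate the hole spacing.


6.278 m

Spacing = burden * ratio
= 4.3 * 1.46
= 6.278 m


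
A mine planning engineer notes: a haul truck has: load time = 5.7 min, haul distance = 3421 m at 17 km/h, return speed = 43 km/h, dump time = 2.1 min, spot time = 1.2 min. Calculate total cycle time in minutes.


25.8476 min

Convert haul speed to m/min: 17 * 1000/60 = 283.3333333 m/min
Haul time = 3421 / 283.3333333 = 12.07411765 min
Convert return speed to m/min: 43 * 1000/60 = 716.6666667 m/min
Return time = 3421 / 716.6666667 = 4.773488372 min
Total cycle time:
= 5.7 + 12.07411765 + 2.1 + 4.773488372 + 1.2
= 25.8476 min


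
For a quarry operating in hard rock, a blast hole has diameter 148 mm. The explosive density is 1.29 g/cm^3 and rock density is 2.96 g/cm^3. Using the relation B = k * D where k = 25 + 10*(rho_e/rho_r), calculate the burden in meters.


4.345 m

First, compute k:
rho_e / rho_r = 1.29 / 2.96 = 0.4358108108
k = 25 + 10 * 0.4358108108 = 29.35810811
Then, compute burden:
B = k * D / 1000 = 29.35810811 * 148 / 1000
= 4345 / 1000
= 4.345 m


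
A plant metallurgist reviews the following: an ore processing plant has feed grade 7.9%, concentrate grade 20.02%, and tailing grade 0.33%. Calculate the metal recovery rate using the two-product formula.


97.4288%

Using the two-product formula:
R = 100 * c * (f - t) / (f * (c - t))
Numerator = 100 * 20.02 * (7.9 - 0.33)
= 100 * 20.02 * 7.57
= 15155.14
Denominator = 7.9 * (20.02 - 0.33)
= 7.9 * 19.69
= 155.551
R = 15155.14 / 155.551
= 97.4288%


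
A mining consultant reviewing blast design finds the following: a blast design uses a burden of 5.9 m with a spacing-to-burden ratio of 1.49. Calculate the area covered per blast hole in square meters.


First, find the spacing:
Spacing = burden * ratio = 5.9 * 1.49
= 8.791 m
Then, calculate the area:
Area = burden * spacing = 5.9 * 8.791
= 51.8669 m^2

51.8669 m^2


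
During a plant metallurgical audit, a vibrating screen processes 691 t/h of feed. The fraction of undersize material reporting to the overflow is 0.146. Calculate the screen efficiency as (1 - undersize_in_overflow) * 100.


85.4%

Screen efficiency = (1 - fraction of undersize in overflow) * 100
= (1 - 0.146) * 100
= 0.854 * 100
= 85.4%


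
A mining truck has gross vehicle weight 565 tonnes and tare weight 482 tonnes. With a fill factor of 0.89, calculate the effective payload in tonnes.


73.87 tonnes

Maximum payload = gross - tare
= 565 - 482 = 83 tonnes
Effective payload = max payload * fill factor
= 83 * 0.89
= 73.87 tonnes


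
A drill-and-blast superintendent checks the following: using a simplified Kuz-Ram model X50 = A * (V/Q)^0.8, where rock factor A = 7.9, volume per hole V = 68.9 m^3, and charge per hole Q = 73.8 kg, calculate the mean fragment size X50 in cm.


Compute V/Q:
V/Q = 68.9 / 73.8 = 0.933604336
Raise to the power 0.8:
(V/Q)^0.8 = 0.933604336^0.8 = 0.9465210745
Multiply by A:
X50 = 7.9 * 0.9465210745
= 7.4775 cm

7.4775 cm


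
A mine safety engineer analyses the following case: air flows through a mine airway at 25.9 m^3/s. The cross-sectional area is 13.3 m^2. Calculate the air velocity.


1.9474 m/s

Velocity = flow rate / cross-sectional area
= 25.9 / 13.3
= 1.9474 m/s


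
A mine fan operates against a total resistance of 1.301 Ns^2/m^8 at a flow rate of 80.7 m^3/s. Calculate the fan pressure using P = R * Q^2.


8472.7495 Pa

Compute Q^2:
Q^2 = 80.7^2 = 6512.49
Compute pressure:
P = R * Q^2 = 1.301 * 6512.49
= 8472.7495 Pa


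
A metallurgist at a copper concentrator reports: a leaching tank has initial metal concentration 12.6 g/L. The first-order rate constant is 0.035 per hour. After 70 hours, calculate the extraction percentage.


91.3706%

Compute the exponent:
-k * t = -0.035 * 70 = -2.45
Remaining concentration:
C = 12.6 * exp(-2.45)
= 12.6 * 0.0862935865
= 1.08729919 g/L
Extracted = 12.6 - 1.08729919 = 11.51270081 g/L
Extraction % = 11.51270081 / 12.6 * 100
= 91.3706%


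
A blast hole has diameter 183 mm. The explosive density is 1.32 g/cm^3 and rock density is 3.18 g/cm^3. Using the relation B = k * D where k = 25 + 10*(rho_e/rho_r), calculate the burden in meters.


5.3346 m

First, compute k:
rho_e / rho_r = 1.32 / 3.18 = 0.4150943396
k = 25 + 10 * 0.4150943396 = 29.1509434
Then, compute burden:
B = k * D / 1000 = 29.1509434 * 183 / 1000
= 5334.622642 / 1000
= 5.3346 m
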